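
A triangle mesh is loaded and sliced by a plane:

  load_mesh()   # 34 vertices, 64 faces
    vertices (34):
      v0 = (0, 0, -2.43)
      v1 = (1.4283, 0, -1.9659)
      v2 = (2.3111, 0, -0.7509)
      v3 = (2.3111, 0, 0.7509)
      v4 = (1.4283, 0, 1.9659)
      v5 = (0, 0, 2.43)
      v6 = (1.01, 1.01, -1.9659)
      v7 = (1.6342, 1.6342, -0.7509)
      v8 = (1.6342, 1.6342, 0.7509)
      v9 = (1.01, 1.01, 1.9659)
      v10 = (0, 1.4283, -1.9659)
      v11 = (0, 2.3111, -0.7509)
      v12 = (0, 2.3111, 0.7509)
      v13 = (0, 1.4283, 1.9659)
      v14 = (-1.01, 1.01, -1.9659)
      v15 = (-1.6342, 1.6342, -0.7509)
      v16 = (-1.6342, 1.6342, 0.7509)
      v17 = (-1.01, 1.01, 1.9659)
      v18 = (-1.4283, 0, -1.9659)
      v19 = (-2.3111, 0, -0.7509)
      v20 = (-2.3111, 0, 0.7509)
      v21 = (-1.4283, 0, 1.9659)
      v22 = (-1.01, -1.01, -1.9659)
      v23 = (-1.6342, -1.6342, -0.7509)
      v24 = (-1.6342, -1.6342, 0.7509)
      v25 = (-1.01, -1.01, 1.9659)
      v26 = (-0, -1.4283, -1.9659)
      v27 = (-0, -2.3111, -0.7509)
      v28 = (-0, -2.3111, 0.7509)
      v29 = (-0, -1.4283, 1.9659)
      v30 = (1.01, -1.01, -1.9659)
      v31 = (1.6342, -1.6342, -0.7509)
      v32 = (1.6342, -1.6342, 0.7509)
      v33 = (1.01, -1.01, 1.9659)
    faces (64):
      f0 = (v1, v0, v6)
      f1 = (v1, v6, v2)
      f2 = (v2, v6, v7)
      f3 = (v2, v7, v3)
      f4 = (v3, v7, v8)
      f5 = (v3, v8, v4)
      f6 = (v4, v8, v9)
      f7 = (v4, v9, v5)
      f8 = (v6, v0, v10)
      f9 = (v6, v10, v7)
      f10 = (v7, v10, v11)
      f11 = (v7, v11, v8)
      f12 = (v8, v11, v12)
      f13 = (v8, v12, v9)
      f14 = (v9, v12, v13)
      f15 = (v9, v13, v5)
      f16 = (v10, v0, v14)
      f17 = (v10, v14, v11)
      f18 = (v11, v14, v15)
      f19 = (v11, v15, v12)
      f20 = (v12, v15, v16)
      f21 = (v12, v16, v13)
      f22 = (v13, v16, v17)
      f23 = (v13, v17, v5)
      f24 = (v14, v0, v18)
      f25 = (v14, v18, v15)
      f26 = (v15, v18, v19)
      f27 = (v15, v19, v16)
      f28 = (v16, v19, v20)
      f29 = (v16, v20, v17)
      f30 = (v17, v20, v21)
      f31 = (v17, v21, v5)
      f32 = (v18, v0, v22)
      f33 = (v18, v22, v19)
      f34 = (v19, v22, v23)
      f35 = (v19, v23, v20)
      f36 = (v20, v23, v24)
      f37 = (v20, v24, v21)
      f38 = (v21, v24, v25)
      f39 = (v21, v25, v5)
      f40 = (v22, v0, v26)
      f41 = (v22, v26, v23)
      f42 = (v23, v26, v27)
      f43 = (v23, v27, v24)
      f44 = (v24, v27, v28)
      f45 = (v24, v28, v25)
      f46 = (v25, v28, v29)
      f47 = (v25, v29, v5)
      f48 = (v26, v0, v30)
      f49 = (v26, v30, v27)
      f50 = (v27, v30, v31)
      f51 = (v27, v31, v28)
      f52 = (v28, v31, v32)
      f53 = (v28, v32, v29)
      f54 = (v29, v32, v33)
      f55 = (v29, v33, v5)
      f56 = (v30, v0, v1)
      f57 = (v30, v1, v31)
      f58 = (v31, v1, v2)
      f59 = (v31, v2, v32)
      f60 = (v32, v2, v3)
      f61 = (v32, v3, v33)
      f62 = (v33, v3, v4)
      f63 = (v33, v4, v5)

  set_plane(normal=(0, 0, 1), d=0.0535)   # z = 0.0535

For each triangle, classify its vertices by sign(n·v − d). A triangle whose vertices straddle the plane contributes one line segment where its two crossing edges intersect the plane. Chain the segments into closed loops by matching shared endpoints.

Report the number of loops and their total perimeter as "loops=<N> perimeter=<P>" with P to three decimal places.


loops=1 perimeter=14.151

Straddling triangles (16 of 64):
  (v2,v7,v3) [--+] → (1.99676, 0.758883, 0.0535)–(2.3111, 0, 0.0535)  len=0.8214
  (v3,v7,v8) [+-+] → (1.99676, 0.758883, 0.0535)–(1.6342, 1.6342, 0.0535)  len=0.9474
  (v7,v11,v8) [--+] → (0.875317, 1.94854, 0.0535)–(1.6342, 1.6342, 0.0535)  len=0.8214
  (v8,v11,v12) [+-+] → (0.875317, 1.94854, 0.0535)–(0, 2.3111, 0.0535)  len=0.9474
  (v11,v15,v12) [--+] → (-0.758883, 1.99676, 0.0535)–(0, 2.3111, 0.0535)  len=0.8214
  (v12,v15,v16) [+-+] → (-0.758883, 1.99676, 0.0535)–(-1.6342, 1.6342, 0.0535)  len=0.9474
  (v15,v19,v16) [--+] → (-1.94854, 0.875317, 0.0535)–(-1.6342, 1.6342, 0.0535)  len=0.8214
  (v16,v19,v20) [+-+] → (-1.94854, 0.875317, 0.0535)–(-2.3111, 0, 0.0535)  len=0.9474
  (v19,v23,v20) [--+] → (-1.99676, -0.758883, 0.0535)–(-2.3111, 0, 0.0535)  len=0.8214
  (v20,v23,v24) [+-+] → (-1.99676, -0.758883, 0.0535)–(-1.6342, -1.6342, 0.0535)  len=0.9474
  (v23,v27,v24) [--+] → (-0.875317, -1.94854, 0.0535)–(-1.6342, -1.6342, 0.0535)  len=0.8214
  (v24,v27,v28) [+-+] → (-0.875317, -1.94854, 0.0535)–(0, -2.3111, 0.0535)  len=0.9474
  (v27,v31,v28) [--+] → (0.758883, -1.99676, 0.0535)–(0, -2.3111, 0.0535)  len=0.8214
  (v28,v31,v32) [+-+] → (0.758883, -1.99676, 0.0535)–(1.6342, -1.6342, 0.0535)  len=0.9474
  (v31,v2,v32) [--+] → (1.94854, -0.875317, 0.0535)–(1.6342, -1.6342, 0.0535)  len=0.8214
  (v32,v2,v3) [+-+] → (1.94854, -0.875317, 0.0535)–(2.3111, 0, 0.0535)  len=0.9474

Chained into 1 loop(s):
  loop 1: 16 segments, perimeter = 14.1507
Total perimeter = 14.151


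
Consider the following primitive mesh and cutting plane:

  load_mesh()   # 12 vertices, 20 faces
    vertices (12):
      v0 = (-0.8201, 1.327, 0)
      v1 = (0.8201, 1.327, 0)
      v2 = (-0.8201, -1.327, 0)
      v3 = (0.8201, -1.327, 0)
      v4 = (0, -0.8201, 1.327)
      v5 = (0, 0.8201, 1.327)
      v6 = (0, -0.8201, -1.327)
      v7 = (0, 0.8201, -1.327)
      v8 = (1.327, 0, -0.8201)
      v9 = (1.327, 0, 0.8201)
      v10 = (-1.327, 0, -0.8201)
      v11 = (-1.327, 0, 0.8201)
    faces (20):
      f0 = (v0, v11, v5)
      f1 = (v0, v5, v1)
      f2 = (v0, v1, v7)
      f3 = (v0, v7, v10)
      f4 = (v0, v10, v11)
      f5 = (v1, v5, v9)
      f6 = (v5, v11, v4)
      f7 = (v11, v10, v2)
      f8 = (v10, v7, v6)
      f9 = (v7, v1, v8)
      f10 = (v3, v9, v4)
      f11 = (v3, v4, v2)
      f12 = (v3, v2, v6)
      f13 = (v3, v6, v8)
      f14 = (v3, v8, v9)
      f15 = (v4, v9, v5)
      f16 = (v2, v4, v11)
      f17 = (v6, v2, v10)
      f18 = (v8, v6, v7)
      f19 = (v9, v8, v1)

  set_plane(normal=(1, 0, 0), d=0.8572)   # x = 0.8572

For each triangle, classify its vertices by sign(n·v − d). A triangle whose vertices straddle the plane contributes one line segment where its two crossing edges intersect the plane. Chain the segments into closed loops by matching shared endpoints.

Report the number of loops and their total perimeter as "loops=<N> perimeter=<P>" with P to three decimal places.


Straddling triangles (8 of 20):
  (v1,v5,v9) [--+] → (0.8572, 0.290341, 0.999559)–(0.8572, 1.22988, 0.0600231)  len=1.3287
  (v7,v1,v8) [--+] → (0.8572, 1.22988, -0.0600231)–(0.8572, 0.290341, -0.999559)  len=1.3287
  (v3,v9,v4) [-+-] → (0.8572, -1.22988, 0.0600231)–(0.8572, -0.290341, 0.999559)  len=1.3287
  (v3,v6,v8) [--+] → (0.8572, -0.290341, -0.999559)–(0.8572, -1.22988, -0.0600231)  len=1.3287
  (v3,v8,v9) [-++] → (0.8572, -1.22988, -0.0600231)–(0.8572, -1.22988, 0.0600231)  len=0.1200
  (v4,v9,v5) [-+-] → (0.8572, -0.290341, 0.999559)–(0.8572, 0.290341, 0.999559)  len=0.5807
  (v8,v6,v7) [+--] → (0.8572, -0.290341, -0.999559)–(0.8572, 0.290341, -0.999559)  len=0.5807
  (v9,v8,v1) [++-] → (0.8572, 1.22988, -0.0600231)–(0.8572, 1.22988, 0.0600231)  len=0.1200

Chained into 1 loop(s):
  loop 1: 8 segments, perimeter = 6.7163
Total perimeter = 6.716

loops=1 perimeter=6.716


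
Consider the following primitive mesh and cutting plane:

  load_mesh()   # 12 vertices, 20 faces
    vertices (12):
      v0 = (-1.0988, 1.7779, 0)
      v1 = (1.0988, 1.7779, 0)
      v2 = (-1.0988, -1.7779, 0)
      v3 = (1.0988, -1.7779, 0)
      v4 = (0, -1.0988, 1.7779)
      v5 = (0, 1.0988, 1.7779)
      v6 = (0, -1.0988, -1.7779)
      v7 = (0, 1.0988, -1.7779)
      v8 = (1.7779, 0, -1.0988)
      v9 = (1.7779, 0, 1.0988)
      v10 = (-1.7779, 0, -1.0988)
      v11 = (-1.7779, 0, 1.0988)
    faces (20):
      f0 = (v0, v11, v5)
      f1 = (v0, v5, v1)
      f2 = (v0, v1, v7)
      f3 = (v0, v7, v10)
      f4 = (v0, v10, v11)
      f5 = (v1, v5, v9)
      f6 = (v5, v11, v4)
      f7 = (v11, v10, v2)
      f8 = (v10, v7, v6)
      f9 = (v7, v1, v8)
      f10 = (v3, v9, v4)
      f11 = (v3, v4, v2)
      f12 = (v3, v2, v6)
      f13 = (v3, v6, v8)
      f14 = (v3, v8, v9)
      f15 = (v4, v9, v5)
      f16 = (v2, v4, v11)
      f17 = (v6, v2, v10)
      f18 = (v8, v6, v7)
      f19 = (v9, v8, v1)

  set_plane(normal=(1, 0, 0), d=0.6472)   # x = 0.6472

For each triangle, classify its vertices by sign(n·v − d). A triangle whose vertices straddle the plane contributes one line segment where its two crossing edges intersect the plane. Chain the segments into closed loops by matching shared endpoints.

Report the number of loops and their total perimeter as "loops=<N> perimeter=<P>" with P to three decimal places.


loops=1 perimeter=10.449

Straddling triangles (10 of 20):
  (v0,v5,v1) [--+] → (0.6472, 1.49879, 0.730706)–(0.6472, 1.7779, 0)  len=0.7822
  (v0,v1,v7) [-+-] → (0.6472, 1.7779, 0)–(0.6472, 1.49879, -0.730706)  len=0.7822
  (v1,v5,v9) [+-+] → (0.6472, 1.49879, 0.730706)–(0.6472, 0.698809, 1.53069)  len=1.1313
  (v7,v1,v8) [-++] → (0.6472, 1.49879, -0.730706)–(0.6472, 0.698809, -1.53069)  len=1.1313
  (v3,v9,v4) [++-] → (0.6472, -0.698809, 1.53069)–(0.6472, -1.49879, 0.730706)  len=1.1313
  (v3,v4,v2) [+--] → (0.6472, -1.49879, 0.730706)–(0.6472, -1.7779, 0)  len=0.7822
  (v3,v2,v6) [+--] → (0.6472, -1.7779, 0)–(0.6472, -1.49879, -0.730706)  len=0.7822
  (v3,v6,v8) [+-+] → (0.6472, -1.49879, -0.730706)–(0.6472, -0.698809, -1.53069)  len=1.1313
  (v4,v9,v5) [-+-] → (0.6472, -0.698809, 1.53069)–(0.6472, 0.698809, 1.53069)  len=1.3976
  (v8,v6,v7) [+--] → (0.6472, -0.698809, -1.53069)–(0.6472, 0.698809, -1.53069)  len=1.3976

Chained into 1 loop(s):
  loop 1: 10 segments, perimeter = 10.4494
Total perimeter = 10.449


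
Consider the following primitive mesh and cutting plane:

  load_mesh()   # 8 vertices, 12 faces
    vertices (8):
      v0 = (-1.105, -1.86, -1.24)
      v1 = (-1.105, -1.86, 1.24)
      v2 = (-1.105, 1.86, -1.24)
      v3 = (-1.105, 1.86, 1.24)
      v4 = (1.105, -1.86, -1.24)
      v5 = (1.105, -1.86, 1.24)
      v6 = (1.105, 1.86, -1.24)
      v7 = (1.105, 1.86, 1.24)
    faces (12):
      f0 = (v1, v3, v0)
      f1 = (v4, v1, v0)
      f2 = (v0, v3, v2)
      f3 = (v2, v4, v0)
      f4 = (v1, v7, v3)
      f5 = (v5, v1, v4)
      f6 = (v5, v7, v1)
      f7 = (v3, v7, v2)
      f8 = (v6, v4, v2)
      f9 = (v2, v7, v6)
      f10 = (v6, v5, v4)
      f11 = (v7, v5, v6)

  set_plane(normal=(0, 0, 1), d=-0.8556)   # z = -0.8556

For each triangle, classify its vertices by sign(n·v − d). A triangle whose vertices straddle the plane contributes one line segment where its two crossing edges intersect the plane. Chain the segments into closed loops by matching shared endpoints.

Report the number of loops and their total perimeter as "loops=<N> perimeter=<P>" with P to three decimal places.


loops=1 perimeter=11.860

Straddling triangles (8 of 12):
  (v1,v3,v0) [++-] → (-1.105, -1.2834, -0.8556)–(-1.105, -1.86, -0.8556)  len=0.5766
  (v4,v1,v0) [-+-] → (0.76245, -1.86, -0.8556)–(-1.105, -1.86, -0.8556)  len=1.8675
  (v0,v3,v2) [-+-] → (-1.105, -1.2834, -0.8556)–(-1.105, 1.86, -0.8556)  len=3.1434
  (v5,v1,v4) [++-] → (0.76245, -1.86, -0.8556)–(1.105, -1.86, -0.8556)  len=0.3425
  (v3,v7,v2) [++-] → (-0.76245, 1.86, -0.8556)–(-1.105, 1.86, -0.8556)  len=0.3425
  (v2,v7,v6) [-+-] → (-0.76245, 1.86, -0.8556)–(1.105, 1.86, -0.8556)  len=1.8675
  (v6,v5,v4) [-+-] → (1.105, 1.2834, -0.8556)–(1.105, -1.86, -0.8556)  len=3.1434
  (v7,v5,v6) [++-] → (1.105, 1.2834, -0.8556)–(1.105, 1.86, -0.8556)  len=0.5766

Chained into 1 loop(s):
  loop 1: 8 segments, perimeter = 11.8600
Total perimeter = 11.860


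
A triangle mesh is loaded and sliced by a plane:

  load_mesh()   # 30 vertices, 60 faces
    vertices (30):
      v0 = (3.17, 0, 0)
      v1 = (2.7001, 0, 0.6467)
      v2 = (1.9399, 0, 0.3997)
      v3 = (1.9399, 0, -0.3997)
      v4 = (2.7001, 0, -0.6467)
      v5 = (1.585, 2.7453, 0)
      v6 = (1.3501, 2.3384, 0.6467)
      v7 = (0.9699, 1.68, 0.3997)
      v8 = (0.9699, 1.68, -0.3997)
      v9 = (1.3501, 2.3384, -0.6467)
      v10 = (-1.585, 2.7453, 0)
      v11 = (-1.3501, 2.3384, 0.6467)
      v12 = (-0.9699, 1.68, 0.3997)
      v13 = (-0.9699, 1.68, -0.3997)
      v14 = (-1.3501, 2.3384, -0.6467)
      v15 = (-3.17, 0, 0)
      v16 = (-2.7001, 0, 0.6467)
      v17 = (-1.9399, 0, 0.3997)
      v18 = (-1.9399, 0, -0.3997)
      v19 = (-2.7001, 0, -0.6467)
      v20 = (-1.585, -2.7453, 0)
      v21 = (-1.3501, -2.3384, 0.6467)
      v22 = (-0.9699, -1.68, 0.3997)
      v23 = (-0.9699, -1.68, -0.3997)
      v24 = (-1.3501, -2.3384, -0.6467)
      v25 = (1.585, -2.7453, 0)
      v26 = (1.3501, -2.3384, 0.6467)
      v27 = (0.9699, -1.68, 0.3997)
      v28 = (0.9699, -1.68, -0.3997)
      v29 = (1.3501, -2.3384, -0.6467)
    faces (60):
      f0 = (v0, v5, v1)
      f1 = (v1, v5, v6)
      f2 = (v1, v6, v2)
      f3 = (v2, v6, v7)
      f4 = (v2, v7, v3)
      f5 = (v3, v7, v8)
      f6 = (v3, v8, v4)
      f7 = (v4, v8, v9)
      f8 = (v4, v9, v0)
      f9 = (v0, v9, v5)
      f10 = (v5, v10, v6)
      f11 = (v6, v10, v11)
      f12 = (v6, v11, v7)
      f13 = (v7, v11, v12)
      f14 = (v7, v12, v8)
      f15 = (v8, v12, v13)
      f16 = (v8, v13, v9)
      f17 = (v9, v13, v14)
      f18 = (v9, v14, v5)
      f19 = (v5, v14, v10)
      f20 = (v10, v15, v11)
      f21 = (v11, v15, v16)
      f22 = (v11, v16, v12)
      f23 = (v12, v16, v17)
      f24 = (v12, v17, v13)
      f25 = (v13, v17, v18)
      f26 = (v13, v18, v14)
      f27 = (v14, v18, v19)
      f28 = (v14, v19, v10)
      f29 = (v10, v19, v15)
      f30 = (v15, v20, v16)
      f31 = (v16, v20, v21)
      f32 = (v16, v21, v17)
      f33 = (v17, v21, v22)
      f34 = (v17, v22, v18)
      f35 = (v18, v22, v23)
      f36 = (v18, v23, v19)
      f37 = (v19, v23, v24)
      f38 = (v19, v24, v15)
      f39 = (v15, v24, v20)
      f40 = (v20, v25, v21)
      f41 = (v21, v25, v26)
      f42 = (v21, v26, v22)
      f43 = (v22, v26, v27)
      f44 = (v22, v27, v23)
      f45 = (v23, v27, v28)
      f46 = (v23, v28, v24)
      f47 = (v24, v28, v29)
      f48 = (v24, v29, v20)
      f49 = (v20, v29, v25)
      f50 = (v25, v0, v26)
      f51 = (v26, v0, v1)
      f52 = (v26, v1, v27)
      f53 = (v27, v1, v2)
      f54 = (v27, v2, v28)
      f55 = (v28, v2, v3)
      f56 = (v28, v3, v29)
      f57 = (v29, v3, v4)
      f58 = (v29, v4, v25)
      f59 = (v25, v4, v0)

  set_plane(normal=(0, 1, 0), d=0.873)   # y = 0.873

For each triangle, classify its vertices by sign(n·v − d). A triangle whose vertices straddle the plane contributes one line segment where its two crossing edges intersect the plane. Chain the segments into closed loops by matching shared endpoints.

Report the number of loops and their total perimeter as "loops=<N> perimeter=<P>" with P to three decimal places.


loops=2 perimeter=7.994

Straddling triangles (20 of 60):
  (v0,v5,v1) [-+-] → (2.66597, 0.873, 0)–(2.3455, 0.873, 0.441051)  len=0.5452
  (v1,v5,v6) [-++] → (2.3455, 0.873, 0.441051)–(2.1961, 0.873, 0.6467)  len=0.2542
  (v1,v6,v2) [-+-] → (2.1961, 0.873, 0.6467)–(1.71971, 0.873, 0.491913)  len=0.5009
  (v2,v6,v7) [-++] → (1.71971, 0.873, 0.491913)–(1.43585, 0.873, 0.3997)  len=0.2985
  (v2,v7,v3) [-+-] → (1.43585, 0.873, 0.3997)–(1.43585, 0.873, 0.0157025)  len=0.3840
  (v3,v7,v8) [-++] → (1.43585, 0.873, 0.0157025)–(1.43585, 0.873, -0.3997)  len=0.4154
  (v3,v8,v4) [-+-] → (1.43585, 0.873, -0.3997)–(1.80101, 0.873, -0.518348)  len=0.3840
  (v4,v8,v9) [-++] → (1.80101, 0.873, -0.518348)–(2.1961, 0.873, -0.6467)  len=0.4154
  (v4,v9,v0) [-+-] → (2.1961, 0.873, -0.6467)–(2.49057, 0.873, -0.241434)  len=0.5010
  (v0,v9,v5) [-++] → (2.49057, 0.873, -0.241434)–(2.66597, 0.873, 0)  len=0.2984
  (v10,v15,v11) [+-+] → (-2.66597, 0.873, 0)–(-2.49057, 0.873, 0.241434)  len=0.2984
  (v11,v15,v16) [+--] → (-2.49057, 0.873, 0.241434)–(-2.1961, 0.873, 0.6467)  len=0.5010
  (v11,v16,v12) [+-+] → (-2.1961, 0.873, 0.6467)–(-1.80101, 0.873, 0.518348)  len=0.4154
  (v12,v16,v17) [+--] → (-1.80101, 0.873, 0.518348)–(-1.43585, 0.873, 0.3997)  len=0.3840
  (v12,v17,v13) [+-+] → (-1.43585, 0.873, 0.3997)–(-1.43585, 0.873, -0.0157025)  len=0.4154
  (v13,v17,v18) [+--] → (-1.43585, 0.873, -0.0157025)–(-1.43585, 0.873, -0.3997)  len=0.3840
  (v13,v18,v14) [+-+] → (-1.43585, 0.873, -0.3997)–(-1.71971, 0.873, -0.491913)  len=0.2985
  (v14,v18,v19) [+--] → (-1.71971, 0.873, -0.491913)–(-2.1961, 0.873, -0.6467)  len=0.5009
  (v14,v19,v10) [+-+] → (-2.1961, 0.873, -0.6467)–(-2.3455, 0.873, -0.441051)  len=0.2542
  (v10,v19,v15) [+--] → (-2.3455, 0.873, -0.441051)–(-2.66597, 0.873, 0)  len=0.5452

Chained into 2 loop(s):
  loop 1: 10 segments, perimeter = 3.9969
  loop 2: 10 segments, perimeter = 3.9969
Total perimeter = 7.994


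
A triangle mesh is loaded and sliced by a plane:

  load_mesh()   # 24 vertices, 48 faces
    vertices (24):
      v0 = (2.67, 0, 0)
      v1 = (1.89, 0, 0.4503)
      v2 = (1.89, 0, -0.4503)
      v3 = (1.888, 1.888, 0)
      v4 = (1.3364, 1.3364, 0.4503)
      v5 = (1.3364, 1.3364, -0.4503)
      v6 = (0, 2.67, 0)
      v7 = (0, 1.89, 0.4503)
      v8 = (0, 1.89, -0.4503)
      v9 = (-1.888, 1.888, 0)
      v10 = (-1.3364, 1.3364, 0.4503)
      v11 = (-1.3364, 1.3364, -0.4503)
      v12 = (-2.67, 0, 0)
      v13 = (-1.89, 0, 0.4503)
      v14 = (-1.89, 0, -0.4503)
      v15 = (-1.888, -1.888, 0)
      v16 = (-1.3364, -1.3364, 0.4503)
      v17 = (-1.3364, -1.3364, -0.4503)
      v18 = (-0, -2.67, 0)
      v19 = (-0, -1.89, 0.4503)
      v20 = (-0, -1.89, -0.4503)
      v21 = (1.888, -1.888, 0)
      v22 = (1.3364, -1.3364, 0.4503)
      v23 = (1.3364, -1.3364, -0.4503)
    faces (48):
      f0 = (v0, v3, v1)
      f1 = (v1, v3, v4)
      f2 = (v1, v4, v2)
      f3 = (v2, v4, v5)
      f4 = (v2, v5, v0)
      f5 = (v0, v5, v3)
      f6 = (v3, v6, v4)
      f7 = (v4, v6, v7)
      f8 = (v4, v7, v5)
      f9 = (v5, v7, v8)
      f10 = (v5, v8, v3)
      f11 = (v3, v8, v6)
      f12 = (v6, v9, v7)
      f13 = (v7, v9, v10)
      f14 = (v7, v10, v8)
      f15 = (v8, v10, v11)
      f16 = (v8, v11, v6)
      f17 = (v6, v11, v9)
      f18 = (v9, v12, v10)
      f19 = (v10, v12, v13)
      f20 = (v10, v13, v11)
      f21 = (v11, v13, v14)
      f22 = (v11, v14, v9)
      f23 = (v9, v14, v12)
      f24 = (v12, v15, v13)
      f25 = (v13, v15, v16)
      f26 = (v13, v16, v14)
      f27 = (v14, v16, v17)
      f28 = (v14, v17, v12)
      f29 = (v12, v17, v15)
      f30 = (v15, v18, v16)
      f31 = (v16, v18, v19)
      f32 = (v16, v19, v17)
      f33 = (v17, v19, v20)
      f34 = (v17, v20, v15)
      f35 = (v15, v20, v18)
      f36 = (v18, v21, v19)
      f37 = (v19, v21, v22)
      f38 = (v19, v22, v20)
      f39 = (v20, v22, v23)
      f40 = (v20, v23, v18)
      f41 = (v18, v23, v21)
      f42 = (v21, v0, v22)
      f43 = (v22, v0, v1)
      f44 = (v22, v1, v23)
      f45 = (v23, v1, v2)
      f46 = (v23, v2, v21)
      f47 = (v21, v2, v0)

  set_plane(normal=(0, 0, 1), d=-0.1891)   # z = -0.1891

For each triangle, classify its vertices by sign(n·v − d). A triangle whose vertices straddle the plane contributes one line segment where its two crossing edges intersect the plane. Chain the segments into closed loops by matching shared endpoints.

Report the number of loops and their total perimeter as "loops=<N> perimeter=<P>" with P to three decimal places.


loops=2 perimeter=25.915

Straddling triangles (32 of 48):
  (v1,v4,v2) [++-] → (1.72944, 0.387595, -0.1891)–(1.89, 0, -0.1891)  len=0.4195
  (v2,v4,v5) [-+-] → (1.72944, 0.387595, -0.1891)–(1.3364, 1.3364, -0.1891)  len=1.0270
  (v2,v5,v0) [--+] → (2.10997, 0.561211, -0.1891)–(2.34245, 0, -0.1891)  len=0.6075
  (v0,v5,v3) [+-+] → (2.10997, 0.561211, -0.1891)–(1.65636, 1.65636, -0.1891)  len=1.1854
  (v4,v7,v5) [++-] → (0.948805, 1.49696, -0.1891)–(1.3364, 1.3364, -0.1891)  len=0.4195
  (v5,v7,v8) [-+-] → (0.948805, 1.49696, -0.1891)–(0, 1.89, -0.1891)  len=1.0270
  (v5,v8,v3) [--+] → (1.09515, 1.88884, -0.1891)–(1.65636, 1.65636, -0.1891)  len=0.6075
  (v3,v8,v6) [+-+] → (1.09515, 1.88884, -0.1891)–(0, 2.34245, -0.1891)  len=1.1854
  (v7,v10,v8) [++-] → (-0.387595, 1.72944, -0.1891)–(0, 1.89, -0.1891)  len=0.4195
  (v8,v10,v11) [-+-] → (-0.387595, 1.72944, -0.1891)–(-1.3364, 1.3364, -0.1891)  len=1.0270
  (v8,v11,v6) [--+] → (-0.561211, 2.10997, -0.1891)–(0, 2.34245, -0.1891)  len=0.6075
  (v6,v11,v9) [+-+] → (-0.561211, 2.10997, -0.1891)–(-1.65636, 1.65636, -0.1891)  len=1.1854
  (v10,v13,v11) [++-] → (-1.49696, 0.948805, -0.1891)–(-1.3364, 1.3364, -0.1891)  len=0.4195
  (v11,v13,v14) [-+-] → (-1.49696, 0.948805, -0.1891)–(-1.89, 0, -0.1891)  len=1.0270
  (v11,v14,v9) [--+] → (-1.88884, 1.09515, -0.1891)–(-1.65636, 1.65636, -0.1891)  len=0.6075
  (v9,v14,v12) [+-+] → (-1.88884, 1.09515, -0.1891)–(-2.34245, 0, -0.1891)  len=1.1854
  (v13,v16,v14) [++-] → (-1.72944, -0.387595, -0.1891)–(-1.89, 0, -0.1891)  len=0.4195
  (v14,v16,v17) [-+-] → (-1.72944, -0.387595, -0.1891)–(-1.3364, -1.3364, -0.1891)  len=1.0270
  (v14,v17,v12) [--+] → (-2.10997, -0.561211, -0.1891)–(-2.34245, 0, -0.1891)  len=0.6075
  (v12,v17,v15) [+-+] → (-2.10997, -0.561211, -0.1891)–(-1.65636, -1.65636, -0.1891)  len=1.1854
  (v16,v19,v17) [++-] → (-0.948805, -1.49696, -0.1891)–(-1.3364, -1.3364, -0.1891)  len=0.4195
  (v17,v19,v20) [-+-] → (-0.948805, -1.49696, -0.1891)–(0, -1.89, -0.1891)  len=1.0270
  (v17,v20,v15) [--+] → (-1.09515, -1.88884, -0.1891)–(-1.65636, -1.65636, -0.1891)  len=0.6075
  (v15,v20,v18) [+-+] → (-1.09515, -1.88884, -0.1891)–(0, -2.34245, -0.1891)  len=1.1854
  (v19,v22,v20) [++-] → (0.387595, -1.72944, -0.1891)–(0, -1.89, -0.1891)  len=0.4195
  (v20,v22,v23) [-+-] → (0.387595, -1.72944, -0.1891)–(1.3364, -1.3364, -0.1891)  len=1.0270
  (v20,v23,v18) [--+] → (0.561211, -2.10997, -0.1891)–(0, -2.34245, -0.1891)  len=0.6075
  (v18,v23,v21) [+-+] → (0.561211, -2.10997, -0.1891)–(1.65636, -1.65636, -0.1891)  len=1.1854
  (v22,v1,v23) [++-] → (1.49696, -0.948805, -0.1891)–(1.3364, -1.3364, -0.1891)  len=0.4195
  (v23,v1,v2) [-+-] → (1.49696, -0.948805, -0.1891)–(1.89, 0, -0.1891)  len=1.0270
  (v23,v2,v21) [--+] → (1.88884, -1.09515, -0.1891)–(1.65636, -1.65636, -0.1891)  len=0.6075
  (v21,v2,v0) [+-+] → (1.88884, -1.09515, -0.1891)–(2.34245, 0, -0.1891)  len=1.1854

Chained into 2 loop(s):
  loop 1: 16 segments, perimeter = 11.5722
  loop 2: 16 segments, perimeter = 14.3426
Total perimeter = 25.915


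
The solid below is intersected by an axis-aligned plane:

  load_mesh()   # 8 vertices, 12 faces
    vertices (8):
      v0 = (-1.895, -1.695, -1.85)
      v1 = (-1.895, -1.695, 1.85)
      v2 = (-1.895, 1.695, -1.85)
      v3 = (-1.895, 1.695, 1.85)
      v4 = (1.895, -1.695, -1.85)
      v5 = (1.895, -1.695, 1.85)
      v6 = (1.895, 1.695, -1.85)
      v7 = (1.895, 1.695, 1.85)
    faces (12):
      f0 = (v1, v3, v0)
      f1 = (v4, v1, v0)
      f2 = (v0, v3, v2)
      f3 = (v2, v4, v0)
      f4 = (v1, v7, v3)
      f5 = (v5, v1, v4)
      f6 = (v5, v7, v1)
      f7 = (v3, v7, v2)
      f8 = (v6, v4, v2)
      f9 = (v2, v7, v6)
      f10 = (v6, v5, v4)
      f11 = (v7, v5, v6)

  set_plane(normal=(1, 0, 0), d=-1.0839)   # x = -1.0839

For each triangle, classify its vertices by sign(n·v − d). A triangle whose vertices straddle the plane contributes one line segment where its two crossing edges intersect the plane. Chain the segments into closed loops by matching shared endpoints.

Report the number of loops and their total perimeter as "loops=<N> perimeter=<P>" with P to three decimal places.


Straddling triangles (8 of 12):
  (v4,v1,v0) [+--] → (-1.0839, -1.695, 1.05816)–(-1.0839, -1.695, -1.85)  len=2.9082
  (v2,v4,v0) [-+-] → (-1.0839, 0.969504, -1.85)–(-1.0839, -1.695, -1.85)  len=2.6645
  (v1,v7,v3) [-+-] → (-1.0839, -0.969504, 1.85)–(-1.0839, 1.695, 1.85)  len=2.6645
  (v5,v1,v4) [+-+] → (-1.0839, -1.695, 1.85)–(-1.0839, -1.695, 1.05816)  len=0.7918
  (v5,v7,v1) [++-] → (-1.0839, -0.969504, 1.85)–(-1.0839, -1.695, 1.85)  len=0.7255
  (v3,v7,v2) [-+-] → (-1.0839, 1.695, 1.85)–(-1.0839, 1.695, -1.05816)  len=2.9082
  (v6,v4,v2) [++-] → (-1.0839, 0.969504, -1.85)–(-1.0839, 1.695, -1.85)  len=0.7255
  (v2,v7,v6) [-++] → (-1.0839, 1.695, -1.05816)–(-1.0839, 1.695, -1.85)  len=0.7918

Chained into 1 loop(s):
  loop 1: 8 segments, perimeter = 14.1800
Total perimeter = 14.180

loops=1 perimeter=14.180


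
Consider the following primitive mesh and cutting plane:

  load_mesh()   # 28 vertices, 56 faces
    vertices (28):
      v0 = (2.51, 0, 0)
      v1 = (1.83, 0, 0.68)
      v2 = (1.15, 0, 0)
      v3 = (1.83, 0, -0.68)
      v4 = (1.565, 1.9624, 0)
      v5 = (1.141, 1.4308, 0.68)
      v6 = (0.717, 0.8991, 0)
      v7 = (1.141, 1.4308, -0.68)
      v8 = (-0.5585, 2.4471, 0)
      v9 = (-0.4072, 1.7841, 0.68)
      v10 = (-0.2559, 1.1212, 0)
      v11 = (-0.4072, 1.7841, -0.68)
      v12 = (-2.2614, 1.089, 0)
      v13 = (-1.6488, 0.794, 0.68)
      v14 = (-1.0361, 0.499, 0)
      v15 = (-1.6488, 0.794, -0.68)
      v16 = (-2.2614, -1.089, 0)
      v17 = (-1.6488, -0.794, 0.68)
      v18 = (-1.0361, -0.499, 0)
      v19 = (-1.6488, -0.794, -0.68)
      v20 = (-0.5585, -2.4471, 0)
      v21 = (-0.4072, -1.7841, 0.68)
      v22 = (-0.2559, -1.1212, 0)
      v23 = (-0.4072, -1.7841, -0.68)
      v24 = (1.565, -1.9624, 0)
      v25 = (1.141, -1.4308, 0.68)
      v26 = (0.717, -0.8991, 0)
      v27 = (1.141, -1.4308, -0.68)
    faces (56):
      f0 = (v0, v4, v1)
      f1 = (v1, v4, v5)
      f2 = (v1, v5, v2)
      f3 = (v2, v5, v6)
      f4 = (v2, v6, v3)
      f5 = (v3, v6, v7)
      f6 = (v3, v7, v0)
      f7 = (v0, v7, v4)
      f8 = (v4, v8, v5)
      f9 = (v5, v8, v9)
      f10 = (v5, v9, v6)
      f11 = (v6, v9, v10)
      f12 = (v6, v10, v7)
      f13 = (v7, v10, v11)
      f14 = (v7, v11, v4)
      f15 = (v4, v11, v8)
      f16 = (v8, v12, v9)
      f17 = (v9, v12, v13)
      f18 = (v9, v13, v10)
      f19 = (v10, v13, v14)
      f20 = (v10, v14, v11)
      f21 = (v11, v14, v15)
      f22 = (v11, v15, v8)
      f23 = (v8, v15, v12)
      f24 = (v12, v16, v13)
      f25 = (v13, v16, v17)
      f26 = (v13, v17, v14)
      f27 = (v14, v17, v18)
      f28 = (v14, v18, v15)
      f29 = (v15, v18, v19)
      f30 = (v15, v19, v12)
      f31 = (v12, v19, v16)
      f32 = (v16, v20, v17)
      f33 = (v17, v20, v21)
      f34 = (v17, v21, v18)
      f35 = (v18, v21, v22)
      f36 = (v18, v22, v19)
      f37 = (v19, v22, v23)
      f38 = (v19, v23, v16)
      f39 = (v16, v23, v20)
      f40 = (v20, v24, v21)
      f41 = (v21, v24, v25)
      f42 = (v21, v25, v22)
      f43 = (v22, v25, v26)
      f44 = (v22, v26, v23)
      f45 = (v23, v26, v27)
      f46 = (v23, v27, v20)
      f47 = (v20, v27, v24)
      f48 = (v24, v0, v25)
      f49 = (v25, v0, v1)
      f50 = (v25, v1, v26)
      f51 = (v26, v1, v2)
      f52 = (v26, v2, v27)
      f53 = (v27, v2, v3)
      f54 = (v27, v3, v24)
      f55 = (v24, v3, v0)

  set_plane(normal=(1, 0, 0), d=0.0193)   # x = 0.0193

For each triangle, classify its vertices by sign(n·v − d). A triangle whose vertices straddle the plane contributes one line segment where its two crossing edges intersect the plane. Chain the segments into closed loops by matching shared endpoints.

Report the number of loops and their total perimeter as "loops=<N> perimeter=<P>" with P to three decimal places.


loops=2 perimeter=7.407

Straddling triangles (16 of 56):
  (v4,v8,v5) [+-+] → (0.0193, 2.31521, 0)–(0.0193, 2.10158, 0.231188)  len=0.3148
  (v5,v8,v9) [+--] → (0.0193, 2.10158, 0.231188)–(0.0193, 1.68677, 0.68)  len=0.6111
  (v5,v9,v6) [+-+] → (0.0193, 1.68677, 0.68)–(0.0193, 1.44835, 0.422021)  len=0.3513
  (v6,v9,v10) [+--] → (0.0193, 1.44835, 0.422021)–(0.0193, 1.05838, 0)  len=0.5746
  (v6,v10,v7) [+-+] → (0.0193, 1.05838, 0)–(0.0193, 1.18219, -0.133965)  len=0.1824
  (v7,v10,v11) [+--] → (0.0193, 1.18219, -0.133965)–(0.0193, 1.68677, -0.68)  len=0.7435
  (v7,v11,v4) [+-+] → (0.0193, 1.68677, -0.68)–(0.0193, 1.82266, -0.532946)  len=0.2002
  (v4,v11,v8) [+--] → (0.0193, 1.82266, -0.532946)–(0.0193, 2.31521, 0)  len=0.7257
  (v20,v24,v21) [-+-] → (0.0193, -2.31521, 0)–(0.0193, -1.82266, 0.532946)  len=0.7257
  (v21,v24,v25) [-++] → (0.0193, -1.82266, 0.532946)–(0.0193, -1.68677, 0.68)  len=0.2002
  (v21,v25,v22) [-+-] → (0.0193, -1.68677, 0.68)–(0.0193, -1.18219, 0.133965)  len=0.7435
  (v22,v25,v26) [-++] → (0.0193, -1.18219, 0.133965)–(0.0193, -1.05838, 0)  len=0.1824
  (v22,v26,v23) [-+-] → (0.0193, -1.05838, 0)–(0.0193, -1.44835, -0.422021)  len=0.5746
  (v23,v26,v27) [-++] → (0.0193, -1.44835, -0.422021)–(0.0193, -1.68677, -0.68)  len=0.3513
  (v23,v27,v20) [-+-] → (0.0193, -1.68677, -0.68)–(0.0193, -2.10158, -0.231188)  len=0.6111
  (v20,v27,v24) [-++] → (0.0193, -2.10158, -0.231188)–(0.0193, -2.31521, 0)  len=0.3148

Chained into 2 loop(s):
  loop 1: 8 segments, perimeter = 3.7036
  loop 2: 8 segments, perimeter = 3.7036
Total perimeter = 7.407


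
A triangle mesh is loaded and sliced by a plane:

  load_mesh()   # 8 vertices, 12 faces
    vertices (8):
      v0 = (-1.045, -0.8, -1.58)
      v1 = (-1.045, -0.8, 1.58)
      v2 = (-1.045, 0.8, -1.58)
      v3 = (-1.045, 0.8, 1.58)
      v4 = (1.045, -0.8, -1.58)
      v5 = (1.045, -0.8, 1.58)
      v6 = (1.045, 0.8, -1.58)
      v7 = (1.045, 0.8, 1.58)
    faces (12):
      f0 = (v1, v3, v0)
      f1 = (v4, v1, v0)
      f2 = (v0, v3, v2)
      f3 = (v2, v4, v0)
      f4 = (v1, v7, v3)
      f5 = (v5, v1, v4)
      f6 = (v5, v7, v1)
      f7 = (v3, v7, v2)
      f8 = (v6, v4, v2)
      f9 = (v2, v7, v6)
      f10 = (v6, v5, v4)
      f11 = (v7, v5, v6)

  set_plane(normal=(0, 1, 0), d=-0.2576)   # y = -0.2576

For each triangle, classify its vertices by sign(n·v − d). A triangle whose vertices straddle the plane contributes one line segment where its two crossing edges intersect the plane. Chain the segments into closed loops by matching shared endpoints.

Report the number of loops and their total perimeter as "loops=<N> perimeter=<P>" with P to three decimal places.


loops=1 perimeter=10.500

Straddling triangles (8 of 12):
  (v1,v3,v0) [-+-] → (-1.045, -0.2576, 1.58)–(-1.045, -0.2576, -0.50876)  len=2.0888
  (v0,v3,v2) [-++] → (-1.045, -0.2576, -0.50876)–(-1.045, -0.2576, -1.58)  len=1.0712
  (v2,v4,v0) [+--] → (0.33649, -0.2576, -1.58)–(-1.045, -0.2576, -1.58)  len=1.3815
  (v1,v7,v3) [-++] → (-0.33649, -0.2576, 1.58)–(-1.045, -0.2576, 1.58)  len=0.7085
  (v5,v7,v1) [-+-] → (1.045, -0.2576, 1.58)–(-0.33649, -0.2576, 1.58)  len=1.3815
  (v6,v4,v2) [+-+] → (1.045, -0.2576, -1.58)–(0.33649, -0.2576, -1.58)  len=0.7085
  (v6,v5,v4) [+--] → (1.045, -0.2576, 0.50876)–(1.045, -0.2576, -1.58)  len=2.0888
  (v7,v5,v6) [+-+] → (1.045, -0.2576, 1.58)–(1.045, -0.2576, 0.50876)  len=1.0712

Chained into 1 loop(s):
  loop 1: 8 segments, perimeter = 10.5000
Total perimeter = 10.500


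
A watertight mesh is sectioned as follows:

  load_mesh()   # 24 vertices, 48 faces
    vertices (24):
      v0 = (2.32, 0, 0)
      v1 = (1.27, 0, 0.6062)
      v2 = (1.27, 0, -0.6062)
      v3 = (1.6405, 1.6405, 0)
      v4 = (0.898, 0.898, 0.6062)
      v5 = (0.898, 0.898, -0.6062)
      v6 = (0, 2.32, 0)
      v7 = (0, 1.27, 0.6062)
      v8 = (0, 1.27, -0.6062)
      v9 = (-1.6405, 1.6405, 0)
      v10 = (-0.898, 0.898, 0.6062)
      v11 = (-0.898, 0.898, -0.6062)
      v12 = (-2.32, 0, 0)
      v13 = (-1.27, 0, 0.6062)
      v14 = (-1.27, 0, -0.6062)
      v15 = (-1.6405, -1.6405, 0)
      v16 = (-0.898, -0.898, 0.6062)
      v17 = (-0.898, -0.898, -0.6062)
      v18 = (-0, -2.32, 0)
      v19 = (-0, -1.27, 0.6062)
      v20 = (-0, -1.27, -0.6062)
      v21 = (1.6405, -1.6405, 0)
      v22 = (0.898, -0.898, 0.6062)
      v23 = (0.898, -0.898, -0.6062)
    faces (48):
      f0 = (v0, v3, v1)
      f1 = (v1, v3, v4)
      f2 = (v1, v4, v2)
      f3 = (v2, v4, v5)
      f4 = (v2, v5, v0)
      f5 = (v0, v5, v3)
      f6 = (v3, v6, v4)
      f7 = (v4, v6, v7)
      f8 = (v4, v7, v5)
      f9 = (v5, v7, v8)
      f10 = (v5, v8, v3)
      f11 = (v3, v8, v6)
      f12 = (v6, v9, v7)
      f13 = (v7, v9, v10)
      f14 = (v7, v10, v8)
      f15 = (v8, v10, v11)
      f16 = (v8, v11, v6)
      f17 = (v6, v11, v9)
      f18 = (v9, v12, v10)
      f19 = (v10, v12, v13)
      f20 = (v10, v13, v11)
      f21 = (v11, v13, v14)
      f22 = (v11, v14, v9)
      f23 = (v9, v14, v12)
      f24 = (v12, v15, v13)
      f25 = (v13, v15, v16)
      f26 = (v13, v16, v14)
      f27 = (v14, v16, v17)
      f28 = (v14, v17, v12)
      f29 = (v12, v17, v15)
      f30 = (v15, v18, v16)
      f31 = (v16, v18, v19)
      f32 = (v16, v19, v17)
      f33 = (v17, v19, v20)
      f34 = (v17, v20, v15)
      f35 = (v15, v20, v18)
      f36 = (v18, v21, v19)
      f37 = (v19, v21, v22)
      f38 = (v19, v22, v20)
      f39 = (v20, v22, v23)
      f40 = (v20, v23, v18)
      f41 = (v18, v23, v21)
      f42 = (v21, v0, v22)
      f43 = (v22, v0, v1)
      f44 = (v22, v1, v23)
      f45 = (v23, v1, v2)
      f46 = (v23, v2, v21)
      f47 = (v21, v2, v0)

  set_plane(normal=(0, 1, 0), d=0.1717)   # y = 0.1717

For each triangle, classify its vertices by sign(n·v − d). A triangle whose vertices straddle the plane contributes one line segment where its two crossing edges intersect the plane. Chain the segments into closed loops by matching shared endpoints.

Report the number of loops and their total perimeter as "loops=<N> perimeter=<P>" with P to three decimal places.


loops=2 perimeter=7.275

Straddling triangles (12 of 48):
  (v0,v3,v1) [-+-] → (2.24888, 0.1717, 0)–(1.30878, 0.1717, 0.542753)  len=1.0855
  (v1,v3,v4) [-++] → (1.30878, 0.1717, 0.542753)–(1.19887, 0.1717, 0.6062)  len=0.1269
  (v1,v4,v2) [-+-] → (1.19887, 0.1717, 0.6062)–(1.19887, 0.1717, -0.374386)  len=0.9806
  (v2,v4,v5) [-++] → (1.19887, 0.1717, -0.374386)–(1.19887, 0.1717, -0.6062)  len=0.2318
  (v2,v5,v0) [-+-] → (1.19887, 0.1717, -0.6062)–(2.04811, 0.1717, -0.115907)  len=0.9806
  (v0,v5,v3) [-++] → (2.04811, 0.1717, -0.115907)–(2.24888, 0.1717, 0)  len=0.2318
  (v9,v12,v10) [+-+] → (-2.24888, 0.1717, 0)–(-2.04811, 0.1717, 0.115907)  len=0.2318
  (v10,v12,v13) [+--] → (-2.04811, 0.1717, 0.115907)–(-1.19887, 0.1717, 0.6062)  len=0.9806
  (v10,v13,v11) [+-+] → (-1.19887, 0.1717, 0.6062)–(-1.19887, 0.1717, 0.374386)  len=0.2318
  (v11,v13,v14) [+--] → (-1.19887, 0.1717, 0.374386)–(-1.19887, 0.1717, -0.6062)  len=0.9806
  (v11,v14,v9) [+-+] → (-1.19887, 0.1717, -0.6062)–(-1.30878, 0.1717, -0.542753)  len=0.1269
  (v9,v14,v12) [+--] → (-1.30878, 0.1717, -0.542753)–(-2.24888, 0.1717, 0)  len=1.0855

Chained into 2 loop(s):
  loop 1: 6 segments, perimeter = 3.6373
  loop 2: 6 segments, perimeter = 3.6373
Total perimeter = 7.275


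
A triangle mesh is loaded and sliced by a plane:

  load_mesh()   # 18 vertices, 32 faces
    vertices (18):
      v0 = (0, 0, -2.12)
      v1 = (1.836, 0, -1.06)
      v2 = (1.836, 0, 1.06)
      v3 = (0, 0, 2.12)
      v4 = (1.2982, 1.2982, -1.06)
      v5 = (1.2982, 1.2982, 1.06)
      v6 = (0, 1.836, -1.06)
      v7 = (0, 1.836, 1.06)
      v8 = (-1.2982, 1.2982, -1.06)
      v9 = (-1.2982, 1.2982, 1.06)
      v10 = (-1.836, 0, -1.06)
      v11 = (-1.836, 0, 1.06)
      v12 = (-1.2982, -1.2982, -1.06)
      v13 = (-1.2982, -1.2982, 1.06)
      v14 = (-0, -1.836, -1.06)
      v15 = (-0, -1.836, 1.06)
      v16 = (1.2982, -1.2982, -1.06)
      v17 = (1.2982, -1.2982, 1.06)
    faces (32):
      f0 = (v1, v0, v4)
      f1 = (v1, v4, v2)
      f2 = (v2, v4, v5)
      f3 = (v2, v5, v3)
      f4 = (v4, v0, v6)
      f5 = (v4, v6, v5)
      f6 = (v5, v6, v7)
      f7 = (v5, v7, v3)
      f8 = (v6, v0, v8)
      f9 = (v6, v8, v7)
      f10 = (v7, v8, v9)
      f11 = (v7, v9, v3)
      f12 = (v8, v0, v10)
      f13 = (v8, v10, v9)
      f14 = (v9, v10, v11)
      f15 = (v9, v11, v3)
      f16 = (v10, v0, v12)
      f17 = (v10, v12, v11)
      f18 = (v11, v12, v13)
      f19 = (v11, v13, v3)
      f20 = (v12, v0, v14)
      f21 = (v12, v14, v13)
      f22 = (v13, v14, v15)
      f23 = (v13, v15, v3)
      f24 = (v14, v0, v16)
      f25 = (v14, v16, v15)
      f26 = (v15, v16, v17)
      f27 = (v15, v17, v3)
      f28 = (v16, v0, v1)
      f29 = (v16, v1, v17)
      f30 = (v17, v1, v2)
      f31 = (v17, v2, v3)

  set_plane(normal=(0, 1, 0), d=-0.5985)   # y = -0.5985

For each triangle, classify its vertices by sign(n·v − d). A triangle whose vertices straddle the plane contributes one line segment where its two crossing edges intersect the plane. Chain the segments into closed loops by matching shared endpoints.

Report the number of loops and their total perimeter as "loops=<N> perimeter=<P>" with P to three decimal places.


Straddling triangles (12 of 32):
  (v10,v0,v12) [++-] → (-0.5985, -0.5985, -1.63132)–(-1.58806, -0.5985, -1.06)  len=1.1426
  (v10,v12,v11) [+-+] → (-1.58806, -0.5985, -1.06)–(-1.58806, -0.5985, 0.0826313)  len=1.1426
  (v11,v12,v13) [+--] → (-1.58806, -0.5985, 0.0826313)–(-1.58806, -0.5985, 1.06)  len=0.9774
  (v11,v13,v3) [+-+] → (-1.58806, -0.5985, 1.06)–(-0.5985, -0.5985, 1.63132)  len=1.1426
  (v12,v0,v14) [-+-] → (-0.5985, -0.5985, -1.63132)–(0, -0.5985, -1.77446)  len=0.6154
  (v13,v15,v3) [--+] → (0, -0.5985, 1.77446)–(-0.5985, -0.5985, 1.63132)  len=0.6154
  (v14,v0,v16) [-+-] → (0, -0.5985, -1.77446)–(0.5985, -0.5985, -1.63132)  len=0.6154
  (v15,v17,v3) [--+] → (0.5985, -0.5985, 1.63132)–(0, -0.5985, 1.77446)  len=0.6154
  (v16,v0,v1) [-++] → (0.5985, -0.5985, -1.63132)–(1.58806, -0.5985, -1.06)  len=1.1426
  (v16,v1,v17) [-+-] → (1.58806, -0.5985, -1.06)–(1.58806, -0.5985, -0.0826313)  len=0.9774
  (v17,v1,v2) [-++] → (1.58806, -0.5985, -0.0826313)–(1.58806, -0.5985, 1.06)  len=1.1426
  (v17,v2,v3) [-++] → (1.58806, -0.5985, 1.06)–(0.5985, -0.5985, 1.63132)  len=1.1426

Chained into 1 loop(s):
  loop 1: 12 segments, perimeter = 11.2721
Total perimeter = 11.272

loops=1 perimeter=11.272


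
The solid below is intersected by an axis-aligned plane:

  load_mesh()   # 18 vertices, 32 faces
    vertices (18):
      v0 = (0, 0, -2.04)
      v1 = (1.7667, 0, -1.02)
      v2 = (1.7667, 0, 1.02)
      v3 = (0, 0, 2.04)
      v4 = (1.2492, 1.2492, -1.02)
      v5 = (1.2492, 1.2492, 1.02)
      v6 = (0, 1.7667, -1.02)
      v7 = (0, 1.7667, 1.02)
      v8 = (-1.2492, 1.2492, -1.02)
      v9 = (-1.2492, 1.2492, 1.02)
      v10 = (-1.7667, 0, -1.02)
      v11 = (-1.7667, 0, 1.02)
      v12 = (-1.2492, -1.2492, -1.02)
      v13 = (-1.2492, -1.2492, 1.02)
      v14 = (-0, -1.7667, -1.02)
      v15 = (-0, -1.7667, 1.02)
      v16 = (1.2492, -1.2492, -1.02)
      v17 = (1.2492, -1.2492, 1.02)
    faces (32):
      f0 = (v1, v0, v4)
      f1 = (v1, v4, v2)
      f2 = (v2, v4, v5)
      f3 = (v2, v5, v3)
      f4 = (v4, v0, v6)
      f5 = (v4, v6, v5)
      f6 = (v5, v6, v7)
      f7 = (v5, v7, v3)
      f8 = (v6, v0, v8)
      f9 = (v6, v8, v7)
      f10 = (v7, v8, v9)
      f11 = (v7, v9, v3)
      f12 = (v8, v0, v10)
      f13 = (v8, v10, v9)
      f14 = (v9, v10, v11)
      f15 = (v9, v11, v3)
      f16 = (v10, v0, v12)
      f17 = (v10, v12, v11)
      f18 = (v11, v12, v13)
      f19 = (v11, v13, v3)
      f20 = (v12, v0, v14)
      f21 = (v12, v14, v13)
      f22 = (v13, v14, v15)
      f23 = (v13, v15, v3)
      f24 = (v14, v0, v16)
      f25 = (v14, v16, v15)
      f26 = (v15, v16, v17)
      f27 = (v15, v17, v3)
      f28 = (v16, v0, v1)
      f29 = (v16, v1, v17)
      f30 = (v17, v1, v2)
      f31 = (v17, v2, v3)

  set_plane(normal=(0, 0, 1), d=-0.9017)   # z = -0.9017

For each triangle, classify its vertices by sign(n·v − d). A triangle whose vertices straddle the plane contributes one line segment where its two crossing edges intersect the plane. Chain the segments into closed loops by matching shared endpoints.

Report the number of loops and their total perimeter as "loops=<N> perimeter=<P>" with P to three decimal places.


loops=1 perimeter=10.817

Straddling triangles (16 of 32):
  (v1,v4,v2) [--+] → (1.27921, 1.17676, -0.9017)–(1.7667, 0, -0.9017)  len=1.2737
  (v2,v4,v5) [+-+] → (1.27921, 1.17676, -0.9017)–(1.2492, 1.2492, -0.9017)  len=0.0784
  (v4,v6,v5) [--+] → (0.0724414, 1.73669, -0.9017)–(1.2492, 1.2492, -0.9017)  len=1.2737
  (v5,v6,v7) [+-+] → (0.0724414, 1.73669, -0.9017)–(0, 1.7667, -0.9017)  len=0.0784
  (v6,v8,v7) [--+] → (-1.17676, 1.27921, -0.9017)–(0, 1.7667, -0.9017)  len=1.2737
  (v7,v8,v9) [+-+] → (-1.17676, 1.27921, -0.9017)–(-1.2492, 1.2492, -0.9017)  len=0.0784
  (v8,v10,v9) [--+] → (-1.73669, 0.0724414, -0.9017)–(-1.2492, 1.2492, -0.9017)  len=1.2737
  (v9,v10,v11) [+-+] → (-1.73669, 0.0724414, -0.9017)–(-1.7667, 0, -0.9017)  len=0.0784
  (v10,v12,v11) [--+] → (-1.27921, -1.17676, -0.9017)–(-1.7667, 0, -0.9017)  len=1.2737
  (v11,v12,v13) [+-+] → (-1.27921, -1.17676, -0.9017)–(-1.2492, -1.2492, -0.9017)  len=0.0784
  (v12,v14,v13) [--+] → (-0.0724414, -1.73669, -0.9017)–(-1.2492, -1.2492, -0.9017)  len=1.2737
  (v13,v14,v15) [+-+] → (-0.0724414, -1.73669, -0.9017)–(0, -1.7667, -0.9017)  len=0.0784
  (v14,v16,v15) [--+] → (1.17676, -1.27921, -0.9017)–(0, -1.7667, -0.9017)  len=1.2737
  (v15,v16,v17) [+-+] → (1.17676, -1.27921, -0.9017)–(1.2492, -1.2492, -0.9017)  len=0.0784
  (v16,v1,v17) [--+] → (1.73669, -0.0724414, -0.9017)–(1.2492, -1.2492, -0.9017)  len=1.2737
  (v17,v1,v2) [+-+] → (1.73669, -0.0724414, -0.9017)–(1.7667, 0, -0.9017)  len=0.0784

Chained into 1 loop(s):
  loop 1: 16 segments, perimeter = 10.8172
Total perimeter = 10.817
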